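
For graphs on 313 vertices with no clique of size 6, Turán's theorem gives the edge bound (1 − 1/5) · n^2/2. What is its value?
Turán density bound = (4/5) · 313^2/2 = 195938/5 ≈ 39187.6

Turán's theorem: ex(n, K_{r+1}) is achieved by the complete r-partite Turán graph T(n, r) with parts as balanced as possible, and is at most (1 − 1/r) · n^2/2. For r = 5, n = 313: the density bound is (4/5) · 97969/2 = 195938/5 ≈ 39187.6. The integer-valued extremum is e(T(313, 5)) = 39187, which is strictly less than the density bound 195938/5 since 5 ∤ 313 (the parts of T(313, 5) cannot all be equal).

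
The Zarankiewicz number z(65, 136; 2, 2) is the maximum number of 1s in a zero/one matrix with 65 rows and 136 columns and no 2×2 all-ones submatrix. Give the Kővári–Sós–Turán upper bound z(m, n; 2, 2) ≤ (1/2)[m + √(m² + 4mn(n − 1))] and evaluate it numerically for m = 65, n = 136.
z(65, 136; 2, 2) ≤ (1/2)[65 + √(65² + 4·65·136·135)] = (1/2)[65 + √4777825] = 1125.4118

Kővári–Sós–Turán: let r_1, ..., r_65 be the row sums and z = Σ r_i the total number of 1s. Each pair of columns can share at most one row with both entries 1 (else a 2×2 all-ones block appears), so Σ_i C(r_i, 2) ≤ C(136, 2) = 9180. By convexity Σ_i C(r_i, 2) ≥ 65·C(z/65, 2) = z(z − 65)/(2·65), giving z² − 65z − 65·136·135 ≤ 0 and hence z ≤ (1/2)[65 + √(4225 + 4·1193400)] = (1/2)[65 + √4777825] ≈ (1/2)(65 + 2185.8236) = 1125.4118.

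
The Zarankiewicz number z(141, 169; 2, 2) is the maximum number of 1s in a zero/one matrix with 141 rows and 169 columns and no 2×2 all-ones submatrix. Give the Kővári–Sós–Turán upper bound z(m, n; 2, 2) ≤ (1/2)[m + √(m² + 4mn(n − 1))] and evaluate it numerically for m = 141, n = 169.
z(141, 169; 2, 2) ≤ (1/2)[141 + √(141² + 4·141·169·168)] = (1/2)[141 + √16032969] = 2072.5595

Kővári–Sós–Turán: let r_1, ..., r_141 be the row sums and z = Σ r_i the total number of 1s. Each pair of columns can share at most one row with both entries 1 (else a 2×2 all-ones block appears), so Σ_i C(r_i, 2) ≤ C(169, 2) = 14196. By convexity Σ_i C(r_i, 2) ≥ 141·C(z/141, 2) = z(z − 141)/(2·141), giving z² − 141z − 141·169·168 ≤ 0 and hence z ≤ (1/2)[141 + √(19881 + 4·4003272)] = (1/2)[141 + √16032969] ≈ (1/2)(141 + 4004.119) = 2072.5595.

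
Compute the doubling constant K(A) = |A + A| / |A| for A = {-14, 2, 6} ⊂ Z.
K = |A + A| / |A| = 6/3 = 2

Enumerate A + A = {a + b : a, b ∈ A}. With |A| = 3, there are |A|^2 = 9 ordered sum pairs; collecting distinct values, A + A = {-28, -12, -8, 4, 8, 12}, so |A + A| = 6. Thus K = 6/3 = 2. For comparison, the minimum possible |A + A| over all 3-element sets is 2·3 − 1 = 5 (so min K = 5/3), attained only by arithmetic progressions.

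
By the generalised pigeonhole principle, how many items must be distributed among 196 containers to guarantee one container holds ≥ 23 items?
n = (23 − 1)·196 + 1 = 4313

By the generalised pigeonhole principle, to guarantee some box contains ≥ r objects we need more than (r − 1) · k objects total. Threshold: n = (r − 1) · k + 1. With r = 23 and k = 196: n = 22 · 196 + 1 = 4312 + 1 = 4313. For n = 4312 = 22 · 196, we can put exactly 22 objects in every box, avoiding 23 in any single one — so 4313 is tight.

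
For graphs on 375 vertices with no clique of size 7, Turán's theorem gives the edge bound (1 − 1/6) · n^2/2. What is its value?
Turán density bound = (5/6) · 375^2/2 = 234375/4 ≈ 58593.75

Turán's theorem: ex(n, K_{r+1}) is achieved by the complete r-partite Turán graph T(n, r) with parts as balanced as possible, and is at most (1 − 1/r) · n^2/2. For r = 6, n = 375: the density bound is (5/6) · 140625/2 = 234375/4 ≈ 58593.75. The integer-valued extremum is e(T(375, 6)) = 58593, which is strictly less than the density bound 234375/4 since 6 ∤ 375 (the parts of T(375, 6) cannot all be equal).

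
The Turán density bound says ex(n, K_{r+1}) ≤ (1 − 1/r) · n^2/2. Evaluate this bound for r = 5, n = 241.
Turán density bound = (4/5) · 241^2/2 = 116162/5 ≈ 23232.4

Turán's theorem: ex(n, K_{r+1}) is achieved by the complete r-partite Turán graph T(n, r) with parts as balanced as possible, and is at most (1 − 1/r) · n^2/2. For r = 5, n = 241: the density bound is (4/5) · 58081/2 = 116162/5 ≈ 23232.4. The integer-valued extremum is e(T(241, 5)) = 23232, which is strictly less than the density bound 116162/5 since 5 ∤ 241 (the parts of T(241, 5) cannot all be equal).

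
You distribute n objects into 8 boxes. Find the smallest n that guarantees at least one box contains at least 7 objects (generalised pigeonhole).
n = (7 − 1)·8 + 1 = 49

By the generalised pigeonhole principle, to guarantee some box contains ≥ r objects we need more than (r − 1) · k objects total. Threshold: n = (r − 1) · k + 1. With r = 7 and k = 8: n = 6 · 8 + 1 = 48 + 1 = 49. For n = 48 = 6 · 8, we can put exactly 6 objects in every box, avoiding 7 in any single one — so 49 is tight.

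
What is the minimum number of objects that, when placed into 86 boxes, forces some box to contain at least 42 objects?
n = (42 − 1)·86 + 1 = 3527

By the generalised pigeonhole principle, to guarantee some box contains ≥ r objects we need more than (r − 1) · k objects total. Threshold: n = (r − 1) · k + 1. With r = 42 and k = 86: n = 41 · 86 + 1 = 3526 + 1 = 3527. For n = 3526 = 41 · 86, we can put exactly 41 objects in every box, avoiding 42 in any single one — so 3527 is tight.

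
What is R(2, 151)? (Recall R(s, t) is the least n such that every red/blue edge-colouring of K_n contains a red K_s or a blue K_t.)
R(2, 151) = 151

R(2, k) = k for all k ≥ 2: in a 2-colouring of K_k, either some edge is red (a red K_2) or all edges are blue (a blue K_k). And K_{150} coloured all-blue has no blue K_151, so R(2, 151) > 150. Hence R(2, 151) = 151.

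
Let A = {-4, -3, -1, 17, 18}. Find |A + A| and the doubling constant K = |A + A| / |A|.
K = |A + A| / |A| = 14/5

Enumerate A + A = {a + b : a, b ∈ A}. With |A| = 5, there are |A|^2 = 25 ordered sum pairs; collecting distinct values, A + A = {-8, -7, -6, -5, -4, -2, 13, 14, 15, 16, 17, 34, 35, 36}, so |A + A| = 14. Thus K = 14/5. For comparison, the minimum possible |A + A| over all 5-element sets is 2·5 − 1 = 9 (so min K = 9/5), attained only by arithmetic progressions.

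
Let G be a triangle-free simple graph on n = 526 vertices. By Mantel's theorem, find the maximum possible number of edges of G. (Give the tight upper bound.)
ex(526, K_3) = ⌊526^2/4⌋ = 69169

Mantel (1907): a triangle-free graph on n vertices has at most ⌊n^2/4⌋ edges, with equality for the complete bipartite graph K_{⌊n/2⌋, ⌈n/2⌉}. For n = 526: ⌊526^2/4⌋ = ⌊276676/4⌋ = 69169. The extremal graph is K_{263, 263}, which has 263·263 = 69169 edges.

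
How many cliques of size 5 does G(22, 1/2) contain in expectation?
E[# K_5] = C(22, 5) · (1/2)^C(5, 2) = 26334 / 2^10 = 13167/512 ≈ 25.716797

For each 5-subset S of vertices (there are C(22, 5) = 26334 such S), let X_S = 1 if S induces a K_5 (all C(5, 2) = 10 edges present). Then P(X_S = 1) = (1/2)^10 = 1/1024. By linearity of expectation, E[# K_5] = C(22, 5) · (1/2)^10 = 26334 / 1024 = 13167/512 ≈ 25.716797.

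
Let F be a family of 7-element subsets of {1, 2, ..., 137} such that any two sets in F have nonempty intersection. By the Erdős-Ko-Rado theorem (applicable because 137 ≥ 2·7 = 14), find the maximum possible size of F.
max |F| = C(136, 6) = 7858539612

Erdős-Ko-Rado (1961): when n ≥ 2k, max |F| = C(n−1, k−1). The bound is attained by the star {A : i ∈ A} for any fixed i ∈ [n]. Here C(137−1, 7−1) = C(136, 6) = 7858539612.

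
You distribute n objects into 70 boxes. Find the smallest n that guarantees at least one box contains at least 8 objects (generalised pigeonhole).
n = (8 − 1)·70 + 1 = 491

By the generalised pigeonhole principle, to guarantee some box contains ≥ r objects we need more than (r − 1) · k objects total. Threshold: n = (r − 1) · k + 1. With r = 8 and k = 70: n = 7 · 70 + 1 = 490 + 1 = 491. For n = 490 = 7 · 70, we can put exactly 7 objects in every box, avoiding 8 in any single one — so 491 is tight.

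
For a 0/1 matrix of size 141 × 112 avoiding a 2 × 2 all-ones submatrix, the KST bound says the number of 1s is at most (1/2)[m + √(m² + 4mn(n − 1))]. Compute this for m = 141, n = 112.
z(141, 112; 2, 2) ≤ (1/2)[141 + √(141² + 4·141·112·111)] = (1/2)[141 + √7031529] = 1396.3515

Kővári–Sós–Turán: let r_1, ..., r_141 be the row sums and z = Σ r_i the total number of 1s. Each pair of columns can share at most one row with both entries 1 (else a 2×2 all-ones block appears), so Σ_i C(r_i, 2) ≤ C(112, 2) = 6216. By convexity Σ_i C(r_i, 2) ≥ 141·C(z/141, 2) = z(z − 141)/(2·141), giving z² − 141z − 141·112·111 ≤ 0 and hence z ≤ (1/2)[141 + √(19881 + 4·1752912)] = (1/2)[141 + √7031529] ≈ (1/2)(141 + 2651.703) = 1396.3515.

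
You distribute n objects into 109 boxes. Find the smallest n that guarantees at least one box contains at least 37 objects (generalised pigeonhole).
n = (37 − 1)·109 + 1 = 3925

By the generalised pigeonhole principle, to guarantee some box contains ≥ r objects we need more than (r − 1) · k objects total. Threshold: n = (r − 1) · k + 1. With r = 37 and k = 109: n = 36 · 109 + 1 = 3924 + 1 = 3925. For n = 3924 = 36 · 109, we can put exactly 36 objects in every box, avoiding 37 in any single one — so 3925 is tight.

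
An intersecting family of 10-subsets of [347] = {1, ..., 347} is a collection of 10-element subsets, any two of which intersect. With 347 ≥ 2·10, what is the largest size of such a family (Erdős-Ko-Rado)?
max |F| = C(346, 9) = 176343933624488630

Erdős-Ko-Rado (1961): when n ≥ 2k, max |F| = C(n−1, k−1). The bound is attained by the star {A : i ∈ A} for any fixed i ∈ [n]. Here C(347−1, 10−1) = C(346, 9) = 176343933624488630.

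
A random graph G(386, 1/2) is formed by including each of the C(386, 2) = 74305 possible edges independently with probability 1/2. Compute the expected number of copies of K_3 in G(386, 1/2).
E[# K_3] = C(386, 3) · (1/2)^C(3, 2) = 9511040 / 2^3 = 1188880

For each 3-subset S of vertices (there are C(386, 3) = 9511040 such S), let X_S = 1 if S induces a K_3 (all C(3, 2) = 3 edges present). Then P(X_S = 1) = (1/2)^3 = 1/8. By linearity of expectation, E[# K_3] = C(386, 3) · (1/2)^3 = 9511040 / 8 = 1188880.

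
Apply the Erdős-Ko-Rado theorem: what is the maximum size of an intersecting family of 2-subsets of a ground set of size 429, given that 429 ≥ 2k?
max |F| = C(428, 1) = 428

The Erdős-Ko-Rado theorem states: for n ≥ 2k, an intersecting family of k-subsets of an n-element set has size at most C(n − 1, k − 1), with equality for 'star' families {A ⊆ [n] : |A| = k, i ∈ A} (fix an element i). For n = 429, k = 2: C(428, 1) = 428.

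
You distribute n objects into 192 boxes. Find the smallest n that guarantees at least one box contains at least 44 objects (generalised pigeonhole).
n = (44 − 1)·192 + 1 = 8257

By the generalised pigeonhole principle, to guarantee some box contains ≥ r objects we need more than (r − 1) · k objects total. Threshold: n = (r − 1) · k + 1. With r = 44 and k = 192: n = 43 · 192 + 1 = 8256 + 1 = 8257. For n = 8256 = 43 · 192, we can put exactly 43 objects in every box, avoiding 44 in any single one — so 8257 is tight.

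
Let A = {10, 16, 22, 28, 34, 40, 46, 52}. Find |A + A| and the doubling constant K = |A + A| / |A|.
K = |A + A| / |A| = 15/8

Enumerate A + A = {a + b : a, b ∈ A}. With |A| = 8, there are |A|^2 = 64 ordered sum pairs; collecting distinct values, A + A = {20, 26, 32, 38, 44, 50, 56, 62, 68, 74, 80, 86, 92, 98, 104}, so |A + A| = 15. Thus K = 15/8. Here |A + A| = 2|A| − 1 = 15, the minimum possible — so K = 15/8 is minimal, which holds iff A is an arithmetic progression.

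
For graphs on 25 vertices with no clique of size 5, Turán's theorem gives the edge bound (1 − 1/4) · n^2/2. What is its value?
Turán density bound = (3/4) · 25^2/2 = 1875/8 ≈ 234.375

Turán's theorem: ex(n, K_{r+1}) is achieved by the complete r-partite Turán graph T(n, r) with parts as balanced as possible, and is at most (1 − 1/r) · n^2/2. For r = 4, n = 25: the density bound is (3/4) · 625/2 = 1875/8 ≈ 234.375. The integer-valued extremum is e(T(25, 4)) = 234, which is strictly less than the density bound 1875/8 since 4 ∤ 25 (the parts of T(25, 4) cannot all be equal).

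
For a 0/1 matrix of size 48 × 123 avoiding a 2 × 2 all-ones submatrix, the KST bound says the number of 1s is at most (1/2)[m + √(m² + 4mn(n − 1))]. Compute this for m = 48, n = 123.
z(48, 123; 2, 2) ≤ (1/2)[48 + √(48² + 4·48·123·122)] = (1/2)[48 + √2883456] = 873.0371

Kővári–Sós–Turán: let r_1, ..., r_48 be the row sums and z = Σ r_i the total number of 1s. Each pair of columns can share at most one row with both entries 1 (else a 2×2 all-ones block appears), so Σ_i C(r_i, 2) ≤ C(123, 2) = 7503. By convexity Σ_i C(r_i, 2) ≥ 48·C(z/48, 2) = z(z − 48)/(2·48), giving z² − 48z − 48·123·122 ≤ 0 and hence z ≤ (1/2)[48 + √(2304 + 4·720288)] = (1/2)[48 + √2883456] ≈ (1/2)(48 + 1698.0742) = 873.0371.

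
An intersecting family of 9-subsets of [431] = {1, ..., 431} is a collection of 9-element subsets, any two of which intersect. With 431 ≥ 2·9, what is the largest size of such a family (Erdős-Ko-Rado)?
max |F| = C(430, 8) = 27150736911558975

The Erdős-Ko-Rado theorem states: for n ≥ 2k, an intersecting family of k-subsets of an n-element set has size at most C(n − 1, k − 1), with equality for 'star' families {A ⊆ [n] : |A| = k, i ∈ A} (fix an element i). For n = 431, k = 9: C(430, 8) = 27150736911558975.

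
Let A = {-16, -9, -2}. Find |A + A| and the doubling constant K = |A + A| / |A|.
K = |A + A| / |A| = 5/3

Enumerate A + A = {a + b : a, b ∈ A}. With |A| = 3, there are |A|^2 = 9 ordered sum pairs; collecting distinct values, A + A = {-32, -25, -18, -11, -4}, so |A + A| = 5. Thus K = 5/3. Here |A + A| = 2|A| − 1 = 5, the minimum possible — so K = 5/3 is minimal, which holds iff A is an arithmetic progression.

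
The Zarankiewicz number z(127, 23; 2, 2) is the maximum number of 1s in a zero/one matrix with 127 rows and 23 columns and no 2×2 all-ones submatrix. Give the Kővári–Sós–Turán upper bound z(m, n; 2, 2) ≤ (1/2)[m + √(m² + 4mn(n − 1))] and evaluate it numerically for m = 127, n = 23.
z(127, 23; 2, 2) ≤ (1/2)[127 + √(127² + 4·127·23·22)] = (1/2)[127 + √273177] = 324.8317

Kővári–Sós–Turán: let r_1, ..., r_127 be the row sums and z = Σ r_i the total number of 1s. Each pair of columns can share at most one row with both entries 1 (else a 2×2 all-ones block appears), so Σ_i C(r_i, 2) ≤ C(23, 2) = 253. By convexity Σ_i C(r_i, 2) ≥ 127·C(z/127, 2) = z(z − 127)/(2·127), giving z² − 127z − 127·23·22 ≤ 0 and hence z ≤ (1/2)[127 + √(16129 + 4·64262)] = (1/2)[127 + √273177] ≈ (1/2)(127 + 522.6634) = 324.8317.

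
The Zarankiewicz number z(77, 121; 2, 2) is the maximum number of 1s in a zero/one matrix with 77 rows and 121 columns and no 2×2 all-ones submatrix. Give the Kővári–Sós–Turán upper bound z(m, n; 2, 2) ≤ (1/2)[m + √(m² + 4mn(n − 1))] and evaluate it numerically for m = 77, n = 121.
z(77, 121; 2, 2) ≤ (1/2)[77 + √(77² + 4·77·121·120)] = (1/2)[77 + √4478089] = 1096.5748

Kővári–Sós–Turán: let r_1, ..., r_77 be the row sums and z = Σ r_i the total number of 1s. Each pair of columns can share at most one row with both entries 1 (else a 2×2 all-ones block appears), so Σ_i C(r_i, 2) ≤ C(121, 2) = 7260. By convexity Σ_i C(r_i, 2) ≥ 77·C(z/77, 2) = z(z − 77)/(2·77), giving z² − 77z − 77·121·120 ≤ 0 and hence z ≤ (1/2)[77 + √(5929 + 4·1118040)] = (1/2)[77 + √4478089] ≈ (1/2)(77 + 2116.1496) = 1096.5748.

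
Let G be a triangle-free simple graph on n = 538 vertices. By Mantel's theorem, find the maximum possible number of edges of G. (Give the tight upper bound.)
ex(538, K_3) = ⌊538^2/4⌋ = 72361

Mantel (1907): a triangle-free graph on n vertices has at most ⌊n^2/4⌋ edges, with equality for the complete bipartite graph K_{⌊n/2⌋, ⌈n/2⌉}. For n = 538: ⌊538^2/4⌋ = ⌊289444/4⌋ = 72361. The extremal graph is K_{269, 269}, which has 269·269 = 72361 edges.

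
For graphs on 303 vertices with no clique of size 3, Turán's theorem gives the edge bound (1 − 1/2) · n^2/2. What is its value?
Turán density bound = (1/2) · 303^2/2 = 91809/4 ≈ 22952.25

Turán's theorem: ex(n, K_{r+1}) is achieved by the complete r-partite Turán graph T(n, r) with parts as balanced as possible, and is at most (1 − 1/r) · n^2/2. For r = 2, n = 303: the density bound is (1/2) · 91809/2 = 91809/4 ≈ 22952.25. The integer-valued extremum is e(T(303, 2)) = 22952, which is strictly less than the density bound 91809/4 since 2 ∤ 303 (the parts of T(303, 2) cannot all be equal).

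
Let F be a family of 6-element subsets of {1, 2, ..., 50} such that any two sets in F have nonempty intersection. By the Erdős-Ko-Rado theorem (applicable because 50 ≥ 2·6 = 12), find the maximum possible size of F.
max |F| = C(49, 5) = 1906884

The Erdős-Ko-Rado theorem states: for n ≥ 2k, an intersecting family of k-subsets of an n-element set has size at most C(n − 1, k − 1), with equality for 'star' families {A ⊆ [n] : |A| = k, i ∈ A} (fix an element i). For n = 50, k = 6: C(49, 5) = 1906884.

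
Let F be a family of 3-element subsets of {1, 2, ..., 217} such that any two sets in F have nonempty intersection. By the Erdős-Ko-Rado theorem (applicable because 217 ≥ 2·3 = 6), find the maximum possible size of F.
max |F| = C(216, 2) = 23220

Erdős-Ko-Rado (1961): when n ≥ 2k, max |F| = C(n−1, k−1). The bound is attained by the star {A : i ∈ A} for any fixed i ∈ [n]. Here C(217−1, 3−1) = C(216, 2) = 23220.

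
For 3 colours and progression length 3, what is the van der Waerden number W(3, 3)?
W(3, 3) = 27

W(3, 3) = 27. The lower bound W(3, 3) > 26 comes from an explicit good 3-colouring of [1, 26]; the upper bound W(3, 3) ≤ 27 was verified by exhaustive search over 3-colourings of [1, 27].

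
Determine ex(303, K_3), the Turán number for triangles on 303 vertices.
ex(303, K_3) = ⌊303^2/4⌋ = 22952

Mantel (1907): a triangle-free graph on n vertices has at most ⌊n^2/4⌋ edges, with equality for the complete bipartite graph K_{⌊n/2⌋, ⌈n/2⌉}. For n = 303: ⌊303^2/4⌋ = ⌊91809/4⌋ = 22952. The extremal graph is K_{151, 152}, which has 151·152 = 22952 edges.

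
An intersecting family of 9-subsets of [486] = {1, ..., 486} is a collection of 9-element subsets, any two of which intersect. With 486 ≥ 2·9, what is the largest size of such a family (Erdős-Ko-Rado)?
max |F| = C(485, 8) = 71649055468439020

The Erdős-Ko-Rado theorem states: for n ≥ 2k, an intersecting family of k-subsets of an n-element set has size at most C(n − 1, k − 1), with equality for 'star' families {A ⊆ [n] : |A| = k, i ∈ A} (fix an element i). For n = 486, k = 9: C(485, 8) = 71649055468439020.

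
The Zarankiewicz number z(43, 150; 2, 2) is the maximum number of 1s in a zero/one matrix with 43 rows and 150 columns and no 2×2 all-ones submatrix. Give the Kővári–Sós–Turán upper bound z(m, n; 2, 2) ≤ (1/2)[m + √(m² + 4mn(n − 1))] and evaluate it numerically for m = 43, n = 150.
z(43, 150; 2, 2) ≤ (1/2)[43 + √(43² + 4·43·150·149)] = (1/2)[43 + √3846049] = 1002.0673

Kővári–Sós–Turán: let r_1, ..., r_43 be the row sums and z = Σ r_i the total number of 1s. Each pair of columns can share at most one row with both entries 1 (else a 2×2 all-ones block appears), so Σ_i C(r_i, 2) ≤ C(150, 2) = 11175. By convexity Σ_i C(r_i, 2) ≥ 43·C(z/43, 2) = z(z − 43)/(2·43), giving z² − 43z − 43·150·149 ≤ 0 and hence z ≤ (1/2)[43 + √(1849 + 4·961050)] = (1/2)[43 + √3846049] ≈ (1/2)(43 + 1961.1346) = 1002.0673.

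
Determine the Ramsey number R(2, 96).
R(2, 96) = 96

R(2, k) = k for all k ≥ 2: in a 2-colouring of K_k, either some edge is red (a red K_2) or all edges are blue (a blue K_k). And K_{95} coloured all-blue has no blue K_96, so R(2, 96) > 95. Hence R(2, 96) = 96.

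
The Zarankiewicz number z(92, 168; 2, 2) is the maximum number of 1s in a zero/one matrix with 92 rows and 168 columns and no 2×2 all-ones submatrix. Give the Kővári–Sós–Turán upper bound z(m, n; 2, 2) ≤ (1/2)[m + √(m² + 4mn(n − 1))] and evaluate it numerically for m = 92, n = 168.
z(92, 168; 2, 2) ≤ (1/2)[92 + √(92² + 4·92·168·167)] = (1/2)[92 + √10333072] = 1653.2548

Kővári–Sós–Turán: let r_1, ..., r_92 be the row sums and z = Σ r_i the total number of 1s. Each pair of columns can share at most one row with both entries 1 (else a 2×2 all-ones block appears), so Σ_i C(r_i, 2) ≤ C(168, 2) = 14028. By convexity Σ_i C(r_i, 2) ≥ 92·C(z/92, 2) = z(z − 92)/(2·92), giving z² − 92z − 92·168·167 ≤ 0 and hence z ≤ (1/2)[92 + √(8464 + 4·2581152)] = (1/2)[92 + √10333072] ≈ (1/2)(92 + 3214.5096) = 1653.2548.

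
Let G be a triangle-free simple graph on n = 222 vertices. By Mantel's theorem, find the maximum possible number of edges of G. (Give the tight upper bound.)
ex(222, K_3) = ⌊222^2/4⌋ = 12321

Mantel (1907): a triangle-free graph on n vertices has at most ⌊n^2/4⌋ edges, with equality for the complete bipartite graph K_{⌊n/2⌋, ⌈n/2⌉}. For n = 222: ⌊222^2/4⌋ = ⌊49284/4⌋ = 12321. The extremal graph is K_{111, 111}, which has 111·111 = 12321 edges.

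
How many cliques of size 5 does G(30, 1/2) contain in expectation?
E[# K_5] = C(30, 5) · (1/2)^C(5, 2) = 142506 / 2^10 = 71253/512 ≈ 139.166016

For each 5-subset S of vertices (there are C(30, 5) = 142506 such S), let X_S = 1 if S induces a K_5 (all C(5, 2) = 10 edges present). Then P(X_S = 1) = (1/2)^10 = 1/1024. By linearity of expectation, E[# K_5] = C(30, 5) · (1/2)^10 = 142506 / 1024 = 71253/512 ≈ 139.166016.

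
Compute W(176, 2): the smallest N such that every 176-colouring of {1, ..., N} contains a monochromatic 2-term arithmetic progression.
W(176, 2) = 176 + 1 = 177

A 2-term AP is any pair of integers, so a monochromatic 2-AP exists iff some colour is used at least twice. With 176 colours, the colouring i ↦ i on {1, ..., 176} uses each colour once, avoiding any monochromatic pair, so W(176, 2) > 176. For {1, ..., 177}, pigeonhole forces two integers of the same colour, which form a monochromatic 2-AP. Hence W(176, 2) = 177.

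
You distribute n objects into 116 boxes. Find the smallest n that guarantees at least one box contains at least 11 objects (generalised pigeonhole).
n = (11 − 1)·116 + 1 = 1161

By the generalised pigeonhole principle, to guarantee some box contains ≥ r objects we need more than (r − 1) · k objects total. Threshold: n = (r − 1) · k + 1. With r = 11 and k = 116: n = 10 · 116 + 1 = 1160 + 1 = 1161. For n = 1160 = 10 · 116, we can put exactly 10 objects in every box, avoiding 11 in any single one — so 1161 is tight.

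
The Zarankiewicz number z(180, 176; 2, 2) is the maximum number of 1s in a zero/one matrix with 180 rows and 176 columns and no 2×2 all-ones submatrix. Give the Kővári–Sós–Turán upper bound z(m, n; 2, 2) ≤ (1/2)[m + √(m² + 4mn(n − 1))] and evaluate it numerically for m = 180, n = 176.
z(180, 176; 2, 2) ≤ (1/2)[180 + √(180² + 4·180·176·175)] = (1/2)[180 + √22208400] = 2446.2895

Kővári–Sós–Turán: let r_1, ..., r_180 be the row sums and z = Σ r_i the total number of 1s. Each pair of columns can share at most one row with both entries 1 (else a 2×2 all-ones block appears), so Σ_i C(r_i, 2) ≤ C(176, 2) = 15400. By convexity Σ_i C(r_i, 2) ≥ 180·C(z/180, 2) = z(z − 180)/(2·180), giving z² − 180z − 180·176·175 ≤ 0 and hence z ≤ (1/2)[180 + √(32400 + 4·5544000)] = (1/2)[180 + √22208400] ≈ (1/2)(180 + 4712.5789) = 2446.2895.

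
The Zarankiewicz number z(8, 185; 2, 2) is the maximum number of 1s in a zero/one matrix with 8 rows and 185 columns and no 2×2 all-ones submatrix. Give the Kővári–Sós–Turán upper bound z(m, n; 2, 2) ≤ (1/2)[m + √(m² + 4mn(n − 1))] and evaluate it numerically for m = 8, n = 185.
z(8, 185; 2, 2) ≤ (1/2)[8 + √(8² + 4·8·185·184)] = (1/2)[8 + √1089344] = 525.8582

Kővári–Sós–Turán: let r_1, ..., r_8 be the row sums and z = Σ r_i the total number of 1s. Each pair of columns can share at most one row with both entries 1 (else a 2×2 all-ones block appears), so Σ_i C(r_i, 2) ≤ C(185, 2) = 17020. By convexity Σ_i C(r_i, 2) ≥ 8·C(z/8, 2) = z(z − 8)/(2·8), giving z² − 8z − 8·185·184 ≤ 0 and hence z ≤ (1/2)[8 + √(64 + 4·272320)] = (1/2)[8 + √1089344] ≈ (1/2)(8 + 1043.7164) = 525.8582.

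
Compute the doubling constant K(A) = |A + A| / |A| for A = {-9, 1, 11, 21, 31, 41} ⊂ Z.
K = |A + A| / |A| = 11/6

Enumerate A + A = {a + b : a, b ∈ A}. With |A| = 6, there are |A|^2 = 36 ordered sum pairs; collecting distinct values, A + A = {-18, -8, 2, 12, 22, 32, 42, 52, 62, 72, 82}, so |A + A| = 11. Thus K = 11/6. Here |A + A| = 2|A| − 1 = 11, the minimum possible — so K = 11/6 is minimal, which holds iff A is an arithmetic progression.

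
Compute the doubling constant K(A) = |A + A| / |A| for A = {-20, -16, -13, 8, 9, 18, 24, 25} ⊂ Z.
K = |A + A| / |A| = 34/8 = 17/4

Enumerate A + A = {a + b : a, b ∈ A}. With |A| = 8, there are |A|^2 = 64 ordered sum pairs; collecting distinct values, A + A = {-40, -36, -33, -32, -29, -26, -12, -11, -8, -7, -5, -4, -2, 2, 4, 5, 8, 9, 11, 12, 16, 17, 18, 26, 27, 32, 33, 34, 36, 42, 43, 48, 49, 50}, so |A + A| = 34. Thus K = 34/8 = 17/4. For comparison, the minimum possible |A + A| over all 8-element sets is 2·8 − 1 = 15 (so min K = 15/8), attained only by arithmetic progressions.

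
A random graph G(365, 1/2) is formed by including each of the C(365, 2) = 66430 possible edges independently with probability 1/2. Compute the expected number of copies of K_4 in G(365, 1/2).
E[# K_4] = C(365, 4) · (1/2)^C(4, 2) = 727441715 / 2^6 = 11366276.796875

For each 4-subset S of vertices (there are C(365, 4) = 727441715 such S), let X_S = 1 if S induces a K_4 (all C(4, 2) = 6 edges present). Then P(X_S = 1) = (1/2)^6 = 1/64. By linearity of expectation, E[# K_4] = C(365, 4) · (1/2)^6 = 727441715 / 64 = 11366276.796875.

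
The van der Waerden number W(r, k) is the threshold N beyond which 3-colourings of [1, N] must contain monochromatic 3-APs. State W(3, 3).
W(3, 3) = 27

This is a classical value, W(3, 3) = 27, established by combining an explicit 3-colouring of {1, ..., 26} with no monochromatic 3-AP (giving the lower bound W(3, 3) > 26) and a finite case analysis / exhaustive computer search showing every 3-colouring of {1, ..., 27} has such an AP.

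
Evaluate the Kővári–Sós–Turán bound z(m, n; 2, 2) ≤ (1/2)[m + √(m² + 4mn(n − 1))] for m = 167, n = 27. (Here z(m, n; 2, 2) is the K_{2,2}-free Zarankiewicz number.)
z(167, 27; 2, 2) ≤ (1/2)[167 + √(167² + 4·167·27·26)] = (1/2)[167 + √496825] = 435.9291

Kővári–Sós–Turán: let r_1, ..., r_167 be the row sums and z = Σ r_i the total number of 1s. Each pair of columns can share at most one row with both entries 1 (else a 2×2 all-ones block appears), so Σ_i C(r_i, 2) ≤ C(27, 2) = 351. By convexity Σ_i C(r_i, 2) ≥ 167·C(z/167, 2) = z(z − 167)/(2·167), giving z² − 167z − 167·27·26 ≤ 0 and hence z ≤ (1/2)[167 + √(27889 + 4·117234)] = (1/2)[167 + √496825] ≈ (1/2)(167 + 704.8581) = 435.9291.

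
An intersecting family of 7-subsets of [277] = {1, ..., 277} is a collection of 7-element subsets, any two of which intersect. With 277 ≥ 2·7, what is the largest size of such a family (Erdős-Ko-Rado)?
max |F| = C(276, 6) = 581246946280

Erdős-Ko-Rado (1961): when n ≥ 2k, max |F| = C(n−1, k−1). The bound is attained by the star {A : i ∈ A} for any fixed i ∈ [n]. Here C(277−1, 7−1) = C(276, 6) = 581246946280.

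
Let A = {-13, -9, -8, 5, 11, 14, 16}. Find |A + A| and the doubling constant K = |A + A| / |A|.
K = |A + A| / |A| = 27/7

Enumerate A + A = {a + b : a, b ∈ A}. With |A| = 7, there are |A|^2 = 49 ordered sum pairs; collecting distinct values, A + A = {-26, -22, -21, -18, -17, -16, -8, -4, -3, -2, 1, 2, 3, 5, 6, 7, 8, 10, 16, 19, 21, 22, 25, 27, 28, 30, 32}, so |A + A| = 27. Thus K = 27/7. For comparison, the minimum possible |A + A| over all 7-element sets is 2·7 − 1 = 13 (so min K = 13/7), attained only by arithmetic progressions.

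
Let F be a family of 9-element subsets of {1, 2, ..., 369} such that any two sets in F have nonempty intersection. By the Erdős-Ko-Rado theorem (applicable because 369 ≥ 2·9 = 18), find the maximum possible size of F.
max |F| = C(368, 8) = 7726647337415578

The Erdős-Ko-Rado theorem states: for n ≥ 2k, an intersecting family of k-subsets of an n-element set has size at most C(n − 1, k − 1), with equality for 'star' families {A ⊆ [n] : |A| = k, i ∈ A} (fix an element i). For n = 369, k = 9: C(368, 8) = 7726647337415578.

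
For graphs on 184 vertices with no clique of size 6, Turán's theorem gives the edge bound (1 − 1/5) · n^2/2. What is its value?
Turán density bound = (4/5) · 184^2/2 = 67712/5 ≈ 13542.4

Turán's theorem: ex(n, K_{r+1}) is achieved by the complete r-partite Turán graph T(n, r) with parts as balanced as possible, and is at most (1 − 1/r) · n^2/2. For r = 5, n = 184: the density bound is (4/5) · 33856/2 = 67712/5 ≈ 13542.4. The integer-valued extremum is e(T(184, 5)) = 13542, which is strictly less than the density bound 67712/5 since 5 ∤ 184 (the parts of T(184, 5) cannot all be equal).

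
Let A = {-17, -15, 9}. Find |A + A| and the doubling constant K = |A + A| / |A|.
K = |A + A| / |A| = 6/3 = 2

Enumerate A + A = {a + b : a, b ∈ A}. With |A| = 3, there are |A|^2 = 9 ordered sum pairs; collecting distinct values, A + A = {-34, -32, -30, -8, -6, 18}, so |A + A| = 6. Thus K = 6/3 = 2. For comparison, the minimum possible |A + A| over all 3-element sets is 2·3 − 1 = 5 (so min K = 5/3), attained only by arithmetic progressions.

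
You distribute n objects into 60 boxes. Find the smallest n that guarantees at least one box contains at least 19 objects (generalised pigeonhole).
n = (19 − 1)·60 + 1 = 1081

By the generalised pigeonhole principle, to guarantee some box contains ≥ r objects we need more than (r − 1) · k objects total. Threshold: n = (r − 1) · k + 1. With r = 19 and k = 60: n = 18 · 60 + 1 = 1080 + 1 = 1081. For n = 1080 = 18 · 60, we can put exactly 18 objects in every box, avoiding 19 in any single one — so 1081 is tight.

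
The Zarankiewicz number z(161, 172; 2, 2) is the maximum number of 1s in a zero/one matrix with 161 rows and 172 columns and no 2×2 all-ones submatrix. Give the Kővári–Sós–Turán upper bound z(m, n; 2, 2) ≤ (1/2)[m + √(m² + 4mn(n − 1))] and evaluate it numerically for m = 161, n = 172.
z(161, 172; 2, 2) ≤ (1/2)[161 + √(161² + 4·161·172·171)] = (1/2)[161 + √18967249] = 2258.0703

Kővári–Sós–Turán: let r_1, ..., r_161 be the row sums and z = Σ r_i the total number of 1s. Each pair of columns can share at most one row with both entries 1 (else a 2×2 all-ones block appears), so Σ_i C(r_i, 2) ≤ C(172, 2) = 14706. By convexity Σ_i C(r_i, 2) ≥ 161·C(z/161, 2) = z(z − 161)/(2·161), giving z² − 161z − 161·172·171 ≤ 0 and hence z ≤ (1/2)[161 + √(25921 + 4·4735332)] = (1/2)[161 + √18967249] ≈ (1/2)(161 + 4355.1405) = 2258.0703.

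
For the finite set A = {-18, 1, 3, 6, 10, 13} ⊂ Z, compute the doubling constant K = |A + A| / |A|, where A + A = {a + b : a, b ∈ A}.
K = |A + A| / |A| = 20/6 = 10/3

Enumerate A + A = {a + b : a, b ∈ A}. With |A| = 6, there are |A|^2 = 36 ordered sum pairs; collecting distinct values, A + A = {-36, -17, -15, -12, -8, -5, 2, 4, 6, 7, 9, 11, 12, 13, 14, 16, 19, 20, 23, 26}, so |A + A| = 20. Thus K = 20/6 = 10/3. For comparison, the minimum possible |A + A| over all 6-element sets is 2·6 − 1 = 11 (so min K = 11/6), attained only by arithmetic progressions.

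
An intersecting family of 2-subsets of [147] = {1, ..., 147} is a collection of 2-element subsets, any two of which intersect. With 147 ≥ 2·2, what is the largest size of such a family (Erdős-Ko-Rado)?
max |F| = C(146, 1) = 146

Erdős-Ko-Rado (1961): when n ≥ 2k, max |F| = C(n−1, k−1). The bound is attained by the star {A : i ∈ A} for any fixed i ∈ [n]. Here C(147−1, 2−1) = C(146, 1) = 146.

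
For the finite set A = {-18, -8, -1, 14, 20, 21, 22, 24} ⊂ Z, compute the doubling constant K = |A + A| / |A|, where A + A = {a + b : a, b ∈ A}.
K = |A + A| / |A| = 32/8 = 4

Enumerate A + A = {a + b : a, b ∈ A}. With |A| = 8, there are |A|^2 = 64 ordered sum pairs; collecting distinct values, A + A = {-36, -26, -19, -16, -9, -4, -2, 2, 3, 4, 6, 12, 13, 14, 16, 19, 20, 21, 23, 28, 34, 35, 36, 38, 40, 41, 42, 43, 44, 45, 46, 48}, so |A + A| = 32. Thus K = 32/8 = 4. For comparison, the minimum possible |A + A| over all 8-element sets is 2·8 − 1 = 15 (so min K = 15/8), attained only by arithmetic progressions.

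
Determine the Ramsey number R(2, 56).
R(2, 56) = 56

R(2, k) = k for all k ≥ 2: in a 2-colouring of K_k, either some edge is red (a red K_2) or all edges are blue (a blue K_k). And K_{55} coloured all-blue has no blue K_56, so R(2, 56) > 55. Hence R(2, 56) = 56.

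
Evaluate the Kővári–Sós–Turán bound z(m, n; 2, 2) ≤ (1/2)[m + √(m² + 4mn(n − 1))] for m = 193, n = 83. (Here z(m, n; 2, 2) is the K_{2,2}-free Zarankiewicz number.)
z(193, 83; 2, 2) ≤ (1/2)[193 + √(193² + 4·193·83·82)] = (1/2)[193 + √5291481] = 1246.661

Kővári–Sós–Turán: let r_1, ..., r_193 be the row sums and z = Σ r_i the total number of 1s. Each pair of columns can share at most one row with both entries 1 (else a 2×2 all-ones block appears), so Σ_i C(r_i, 2) ≤ C(83, 2) = 3403. By convexity Σ_i C(r_i, 2) ≥ 193·C(z/193, 2) = z(z − 193)/(2·193), giving z² − 193z − 193·83·82 ≤ 0 and hence z ≤ (1/2)[193 + √(37249 + 4·1313558)] = (1/2)[193 + √5291481] ≈ (1/2)(193 + 2300.3219) = 1246.661.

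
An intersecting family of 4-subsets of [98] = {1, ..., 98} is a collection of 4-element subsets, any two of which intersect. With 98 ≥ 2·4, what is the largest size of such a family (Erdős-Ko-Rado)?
max |F| = C(97, 3) = 147440

The Erdős-Ko-Rado theorem states: for n ≥ 2k, an intersecting family of k-subsets of an n-element set has size at most C(n − 1, k − 1), with equality for 'star' families {A ⊆ [n] : |A| = k, i ∈ A} (fix an element i). For n = 98, k = 4: C(97, 3) = 147440.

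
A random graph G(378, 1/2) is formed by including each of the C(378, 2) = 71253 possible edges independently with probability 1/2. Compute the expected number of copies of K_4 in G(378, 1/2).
E[# K_4] = C(378, 4) · (1/2)^C(4, 2) = 837222750 / 2^6 = 418611375/32 = 13081605.46875

For each 4-subset S of vertices (there are C(378, 4) = 837222750 such S), let X_S = 1 if S induces a K_4 (all C(4, 2) = 6 edges present). Then P(X_S = 1) = (1/2)^6 = 1/64. By linearity of expectation, E[# K_4] = C(378, 4) · (1/2)^6 = 837222750 / 64 = 418611375/32 = 13081605.46875.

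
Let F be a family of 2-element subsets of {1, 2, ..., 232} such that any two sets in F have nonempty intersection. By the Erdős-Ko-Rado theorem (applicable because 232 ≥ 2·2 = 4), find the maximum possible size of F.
max |F| = C(231, 1) = 231

The Erdős-Ko-Rado theorem states: for n ≥ 2k, an intersecting family of k-subsets of an n-element set has size at most C(n − 1, k − 1), with equality for 'star' families {A ⊆ [n] : |A| = k, i ∈ A} (fix an element i). For n = 232, k = 2: C(231, 1) = 231.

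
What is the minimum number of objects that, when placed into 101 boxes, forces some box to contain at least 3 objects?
n = (3 − 1)·101 + 1 = 203

By the generalised pigeonhole principle, to guarantee some box contains ≥ r objects we need more than (r − 1) · k objects total. Threshold: n = (r − 1) · k + 1. With r = 3 and k = 101: n = 2 · 101 + 1 = 202 + 1 = 203. For n = 202 = 2 · 101, we can put exactly 2 objects in every box, avoiding 3 in any single one — so 203 is tight.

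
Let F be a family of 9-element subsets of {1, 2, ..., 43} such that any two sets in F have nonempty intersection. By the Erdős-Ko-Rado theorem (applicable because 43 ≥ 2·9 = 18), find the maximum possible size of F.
max |F| = C(42, 8) = 118030185

The Erdős-Ko-Rado theorem states: for n ≥ 2k, an intersecting family of k-subsets of an n-element set has size at most C(n − 1, k − 1), with equality for 'star' families {A ⊆ [n] : |A| = k, i ∈ A} (fix an element i). For n = 43, k = 9: C(42, 8) = 118030185.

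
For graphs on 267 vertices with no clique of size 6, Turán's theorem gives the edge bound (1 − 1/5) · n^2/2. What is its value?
Turán density bound = (4/5) · 267^2/2 = 142578/5 ≈ 28515.6

Turán's theorem: ex(n, K_{r+1}) is achieved by the complete r-partite Turán graph T(n, r) with parts as balanced as possible, and is at most (1 − 1/r) · n^2/2. For r = 5, n = 267: the density bound is (4/5) · 71289/2 = 142578/5 ≈ 28515.6. The integer-valued extremum is e(T(267, 5)) = 28515, which is strictly less than the density bound 142578/5 since 5 ∤ 267 (the parts of T(267, 5) cannot all be equal).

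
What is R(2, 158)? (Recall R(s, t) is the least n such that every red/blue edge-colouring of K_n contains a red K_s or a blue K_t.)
R(2, 158) = 158

R(2, k) = k for all k ≥ 2: in a 2-colouring of K_k, either some edge is red (a red K_2) or all edges are blue (a blue K_k). And K_{157} coloured all-blue has no blue K_158, so R(2, 158) > 157. Hence R(2, 158) = 158.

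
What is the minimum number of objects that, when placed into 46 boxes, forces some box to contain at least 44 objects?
n = (44 − 1)·46 + 1 = 1979

By the generalised pigeonhole principle, to guarantee some box contains ≥ r objects we need more than (r − 1) · k objects total. Threshold: n = (r − 1) · k + 1. With r = 44 and k = 46: n = 43 · 46 + 1 = 1978 + 1 = 1979. For n = 1978 = 43 · 46, we can put exactly 43 objects in every box, avoiding 44 in any single one — so 1979 is tight.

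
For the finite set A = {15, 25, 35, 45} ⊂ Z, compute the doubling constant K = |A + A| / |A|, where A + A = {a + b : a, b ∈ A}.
K = |A + A| / |A| = 7/4

Enumerate A + A = {a + b : a, b ∈ A}. With |A| = 4, there are |A|^2 = 16 ordered sum pairs; collecting distinct values, A + A = {30, 40, 50, 60, 70, 80, 90}, so |A + A| = 7. Thus K = 7/4. Here |A + A| = 2|A| − 1 = 7, the minimum possible — so K = 7/4 is minimal, which holds iff A is an arithmetic progression.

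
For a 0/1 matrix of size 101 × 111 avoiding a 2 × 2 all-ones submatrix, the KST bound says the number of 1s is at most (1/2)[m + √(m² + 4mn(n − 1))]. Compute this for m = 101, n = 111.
z(101, 111; 2, 2) ≤ (1/2)[101 + √(101² + 4·101·111·110)] = (1/2)[101 + √4943041] = 1162.1475

Kővári–Sós–Turán: let r_1, ..., r_101 be the row sums and z = Σ r_i the total number of 1s. Each pair of columns can share at most one row with both entries 1 (else a 2×2 all-ones block appears), so Σ_i C(r_i, 2) ≤ C(111, 2) = 6105. By convexity Σ_i C(r_i, 2) ≥ 101·C(z/101, 2) = z(z − 101)/(2·101), giving z² − 101z − 101·111·110 ≤ 0 and hence z ≤ (1/2)[101 + √(10201 + 4·1233210)] = (1/2)[101 + √4943041] ≈ (1/2)(101 + 2223.2951) = 1162.1475.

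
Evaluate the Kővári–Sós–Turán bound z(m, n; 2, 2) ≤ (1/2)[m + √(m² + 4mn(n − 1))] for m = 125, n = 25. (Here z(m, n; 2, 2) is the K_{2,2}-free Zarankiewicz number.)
z(125, 25; 2, 2) ≤ (1/2)[125 + √(125² + 4·125·25·24)] = (1/2)[125 + √315625] = 343.4026

Kővári–Sós–Turán: let r_1, ..., r_125 be the row sums and z = Σ r_i the total number of 1s. Each pair of columns can share at most one row with both entries 1 (else a 2×2 all-ones block appears), so Σ_i C(r_i, 2) ≤ C(25, 2) = 300. By convexity Σ_i C(r_i, 2) ≥ 125·C(z/125, 2) = z(z − 125)/(2·125), giving z² − 125z − 125·25·24 ≤ 0 and hence z ≤ (1/2)[125 + √(15625 + 4·75000)] = (1/2)[125 + √315625] ≈ (1/2)(125 + 561.8051) = 343.4026.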